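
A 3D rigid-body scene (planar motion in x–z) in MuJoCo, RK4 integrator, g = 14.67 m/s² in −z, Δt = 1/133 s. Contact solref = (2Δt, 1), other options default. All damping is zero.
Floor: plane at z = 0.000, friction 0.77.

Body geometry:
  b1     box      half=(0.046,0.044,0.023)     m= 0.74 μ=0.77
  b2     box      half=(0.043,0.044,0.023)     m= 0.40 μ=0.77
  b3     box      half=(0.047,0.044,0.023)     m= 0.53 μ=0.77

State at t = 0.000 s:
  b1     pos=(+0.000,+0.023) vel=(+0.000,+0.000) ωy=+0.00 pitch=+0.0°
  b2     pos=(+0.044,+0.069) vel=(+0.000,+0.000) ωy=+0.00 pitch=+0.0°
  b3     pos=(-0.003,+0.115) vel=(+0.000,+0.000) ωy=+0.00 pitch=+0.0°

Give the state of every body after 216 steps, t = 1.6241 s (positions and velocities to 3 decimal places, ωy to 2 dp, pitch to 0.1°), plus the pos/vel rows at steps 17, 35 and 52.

State at t = 1.6241 s:
  b1     pos=(+0.000,+0.023) vel=(+0.000,+0.000) ωy=+0.00 pitch=+0.0°
  b2     pos=(+0.044,+0.069) vel=(+0.000,+0.000) ωy=+0.00 pitch=+0.2°
  b3     pos=(-0.113,+0.023) vel=(+0.000,+0.000) ωy=+0.00 pitch=+180.0°

Key-timestep trajectory:
   step    t(s)  b1.x    b1.z    b1.vx   b1.vz   b2.x    b2.z    b2.vx   b2.vz   b3.x    b3.z    b3.vx   b3.vz 
     17  0.1278   +0.000  +0.023  +0.000  +0.000   +0.044  +0.069  +0.002  +0.001   -0.012  +0.111  -0.171  -0.129
     35  0.2632   +0.000  +0.023  +0.000  +0.000   +0.044  +0.069  -0.001  +0.000   -0.053  +0.091  -0.432  -0.054
     52  0.3910   +0.000  +0.023  +0.000  +0.000   +0.044  +0.069  +0.000  +0.000   -0.115  +0.015  -0.135  -0.195


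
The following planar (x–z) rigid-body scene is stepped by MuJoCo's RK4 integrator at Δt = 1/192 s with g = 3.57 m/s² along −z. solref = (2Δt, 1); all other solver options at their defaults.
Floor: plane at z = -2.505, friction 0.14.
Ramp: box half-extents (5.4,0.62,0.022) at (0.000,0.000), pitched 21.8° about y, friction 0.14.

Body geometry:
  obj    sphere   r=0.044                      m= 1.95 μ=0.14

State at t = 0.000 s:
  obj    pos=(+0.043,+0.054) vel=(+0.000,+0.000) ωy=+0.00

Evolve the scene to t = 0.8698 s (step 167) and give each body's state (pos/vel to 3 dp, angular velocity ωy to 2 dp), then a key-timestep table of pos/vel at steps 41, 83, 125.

State at t = 0.8698 s:
  obj    pos=(+0.376,-0.079) vel=(+0.765,-0.306) ωy=+18.71

Key-timestep trajectory:
   step    t(s)  obj.x    obj.z    obj.vx   obj.vz 
     41  0.2135   +0.063  +0.046  +0.188  -0.075
     83  0.4323   +0.125  +0.021  +0.380  -0.152
    125  0.6510   +0.229  -0.021  +0.573  -0.229


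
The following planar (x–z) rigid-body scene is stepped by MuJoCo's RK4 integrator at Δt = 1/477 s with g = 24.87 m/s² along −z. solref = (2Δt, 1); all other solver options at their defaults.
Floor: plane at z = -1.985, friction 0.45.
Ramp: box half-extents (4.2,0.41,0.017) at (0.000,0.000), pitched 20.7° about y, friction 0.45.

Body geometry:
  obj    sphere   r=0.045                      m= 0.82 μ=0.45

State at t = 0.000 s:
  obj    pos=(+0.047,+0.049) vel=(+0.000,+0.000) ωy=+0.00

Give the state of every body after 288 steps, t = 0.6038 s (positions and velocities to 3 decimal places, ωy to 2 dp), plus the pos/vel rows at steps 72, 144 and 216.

State at t = 0.6038 s:
  obj    pos=(+1.118,-0.356) vel=(+3.546,-1.340) ωy=+84.24

Key-timestep trajectory:
   step    t(s)  obj.x    obj.z    obj.vx   obj.vz 
     72  0.1509   +0.114  +0.023  +0.887  -0.335
    144  0.3019   +0.315  -0.053  +1.773  -0.670
    216  0.4528   +0.649  -0.179  +2.660  -1.005


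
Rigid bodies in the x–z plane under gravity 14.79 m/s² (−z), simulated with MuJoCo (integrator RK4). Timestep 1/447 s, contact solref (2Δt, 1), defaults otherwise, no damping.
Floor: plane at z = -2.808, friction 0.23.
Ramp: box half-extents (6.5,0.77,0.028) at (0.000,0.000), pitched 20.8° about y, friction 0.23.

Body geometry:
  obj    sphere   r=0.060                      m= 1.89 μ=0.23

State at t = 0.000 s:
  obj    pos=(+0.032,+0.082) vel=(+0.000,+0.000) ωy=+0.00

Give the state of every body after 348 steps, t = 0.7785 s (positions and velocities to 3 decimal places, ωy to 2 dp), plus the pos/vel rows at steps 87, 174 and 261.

State at t = 0.7785 s:
  obj    pos=(+1.095,-0.322) vel=(+2.730,-1.037) ωy=+48.67

Key-timestep trajectory:
   step    t(s)  obj.x    obj.z    obj.vx   obj.vz 
     87  0.1946   +0.098  +0.057  +0.683  -0.259
    174  0.3893   +0.298  -0.019  +1.365  -0.519
    261  0.5839   +0.630  -0.145  +2.048  -0.778


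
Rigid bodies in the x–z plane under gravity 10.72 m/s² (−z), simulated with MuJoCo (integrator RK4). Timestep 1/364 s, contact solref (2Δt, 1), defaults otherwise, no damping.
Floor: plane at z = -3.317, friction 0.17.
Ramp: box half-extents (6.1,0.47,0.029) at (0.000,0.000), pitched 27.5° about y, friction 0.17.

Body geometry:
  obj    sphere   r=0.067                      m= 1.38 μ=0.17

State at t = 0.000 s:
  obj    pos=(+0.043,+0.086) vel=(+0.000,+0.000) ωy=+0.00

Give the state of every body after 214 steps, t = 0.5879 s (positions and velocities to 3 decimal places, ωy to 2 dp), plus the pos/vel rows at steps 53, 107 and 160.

State at t = 0.5879 s:
  obj    pos=(+0.585,-0.196) vel=(+1.844,-0.960) ωy=+31.02

Key-timestep trajectory:
   step    t(s)  obj.x    obj.z    obj.vx   obj.vz 
     53  0.1456   +0.076  +0.069  +0.457  -0.238
    107  0.2940   +0.179  +0.015  +0.922  -0.480
    160  0.4396   +0.346  -0.072  +1.379  -0.718


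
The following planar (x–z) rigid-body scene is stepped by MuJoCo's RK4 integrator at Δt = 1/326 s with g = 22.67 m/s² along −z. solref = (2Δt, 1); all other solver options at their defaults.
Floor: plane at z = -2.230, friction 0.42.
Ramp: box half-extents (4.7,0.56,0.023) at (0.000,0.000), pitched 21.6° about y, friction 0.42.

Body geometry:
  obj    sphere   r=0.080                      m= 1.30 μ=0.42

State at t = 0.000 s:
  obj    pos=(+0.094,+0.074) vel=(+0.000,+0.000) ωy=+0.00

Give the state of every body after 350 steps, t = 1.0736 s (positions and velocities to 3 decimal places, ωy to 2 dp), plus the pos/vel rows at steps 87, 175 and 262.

State at t = 1.0736 s:
  obj    pos=(+3.288,-1.191) vel=(+5.950,-2.356) ωy=+79.99

Key-timestep trajectory:
   step    t(s)  obj.x    obj.z    obj.vx   obj.vz 
     87  0.2669   +0.291  -0.005  +1.479  -0.586
    175  0.5368   +0.893  -0.243  +2.975  -1.178
    262  0.8037   +1.884  -0.635  +4.454  -1.764


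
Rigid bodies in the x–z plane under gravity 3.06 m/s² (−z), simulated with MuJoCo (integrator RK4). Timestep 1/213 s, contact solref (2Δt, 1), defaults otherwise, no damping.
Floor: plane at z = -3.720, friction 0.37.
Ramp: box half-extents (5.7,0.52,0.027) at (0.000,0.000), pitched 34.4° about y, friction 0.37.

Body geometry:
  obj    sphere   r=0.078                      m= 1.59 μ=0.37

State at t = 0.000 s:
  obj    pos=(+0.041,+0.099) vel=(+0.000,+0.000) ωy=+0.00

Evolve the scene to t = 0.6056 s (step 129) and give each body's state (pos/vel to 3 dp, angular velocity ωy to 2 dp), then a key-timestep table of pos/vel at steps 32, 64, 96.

State at t = 0.6056 s:
  obj    pos=(+0.228,-0.029) vel=(+0.617,-0.423) ωy=+9.59

Key-timestep trajectory:
   step    t(s)  obj.x    obj.z    obj.vx   obj.vz 
     32  0.1502   +0.053  +0.091  +0.153  -0.105
     64  0.3005   +0.087  +0.068  +0.306  -0.210
     96  0.4507   +0.145  +0.028  +0.459  -0.314


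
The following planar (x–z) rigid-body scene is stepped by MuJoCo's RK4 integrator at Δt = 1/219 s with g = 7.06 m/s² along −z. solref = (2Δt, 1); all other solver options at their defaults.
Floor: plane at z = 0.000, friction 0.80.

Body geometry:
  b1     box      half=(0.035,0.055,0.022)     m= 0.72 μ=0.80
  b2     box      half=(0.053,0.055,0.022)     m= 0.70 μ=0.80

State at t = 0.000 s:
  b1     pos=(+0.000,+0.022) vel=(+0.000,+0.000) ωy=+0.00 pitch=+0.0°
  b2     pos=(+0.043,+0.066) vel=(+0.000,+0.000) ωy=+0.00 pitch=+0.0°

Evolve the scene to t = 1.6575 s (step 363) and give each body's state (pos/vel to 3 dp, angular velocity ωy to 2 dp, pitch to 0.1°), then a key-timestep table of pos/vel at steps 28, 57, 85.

State at t = 1.6575 s:
  b1     pos=(+0.000,+0.022) vel=(+0.000,+0.000) ωy=+0.00 pitch=+0.0°
  b2     pos=(+0.056,+0.053) vel=(+0.000,+0.000) ωy=-0.01 pitch=+46.1°

Key-timestep trajectory:
   step    t(s)  b1.x    b1.z    b1.vx   b1.vz   b2.x    b2.z    b2.vx   b2.vz 
     28  0.1279   +0.000  +0.022  +0.000  +0.000   +0.049  +0.062  +0.104  -0.079
     57  0.2603   +0.000  +0.022  +0.000  +0.000   +0.063  +0.056  +0.053  +0.014
     85  0.3881   +0.000  +0.022  +0.000  +0.000   +0.061  +0.055  -0.093  -0.026


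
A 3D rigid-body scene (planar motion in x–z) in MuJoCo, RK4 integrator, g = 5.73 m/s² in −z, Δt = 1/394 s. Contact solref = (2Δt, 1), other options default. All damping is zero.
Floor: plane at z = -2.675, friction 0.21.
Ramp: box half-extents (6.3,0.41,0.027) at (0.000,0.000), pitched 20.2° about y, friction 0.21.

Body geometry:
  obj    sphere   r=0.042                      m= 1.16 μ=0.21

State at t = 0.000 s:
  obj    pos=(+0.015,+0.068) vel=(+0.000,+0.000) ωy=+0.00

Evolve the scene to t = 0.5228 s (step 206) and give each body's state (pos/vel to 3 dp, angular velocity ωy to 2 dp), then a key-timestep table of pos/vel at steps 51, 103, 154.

State at t = 0.5228 s:
  obj    pos=(+0.196,+0.001) vel=(+0.694,-0.255) ωy=+17.59

Key-timestep trajectory:
   step    t(s)  obj.x    obj.z    obj.vx   obj.vz 
     51  0.1294   +0.026  +0.064  +0.172  -0.063
    103  0.2614   +0.060  +0.051  +0.347  -0.128
    154  0.3909   +0.116  +0.031  +0.518  -0.191


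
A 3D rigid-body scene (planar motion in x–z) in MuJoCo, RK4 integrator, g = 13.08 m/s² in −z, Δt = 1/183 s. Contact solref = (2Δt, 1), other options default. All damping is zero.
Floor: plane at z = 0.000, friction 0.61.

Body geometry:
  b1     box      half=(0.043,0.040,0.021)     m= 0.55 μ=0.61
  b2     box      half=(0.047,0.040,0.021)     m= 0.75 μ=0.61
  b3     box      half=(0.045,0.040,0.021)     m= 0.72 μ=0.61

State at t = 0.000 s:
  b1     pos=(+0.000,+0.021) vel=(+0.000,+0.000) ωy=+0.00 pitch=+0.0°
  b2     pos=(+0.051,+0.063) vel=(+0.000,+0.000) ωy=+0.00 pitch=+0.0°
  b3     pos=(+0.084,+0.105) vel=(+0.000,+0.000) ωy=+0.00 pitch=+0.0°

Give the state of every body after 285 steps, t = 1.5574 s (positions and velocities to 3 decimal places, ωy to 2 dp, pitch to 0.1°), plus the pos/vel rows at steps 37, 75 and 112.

State at t = 1.5574 s:
  b1     pos=(+0.000,+0.021) vel=(+0.000,+0.000) ωy=+0.00 pitch=+0.0°
  b2     pos=(+0.098,+0.047) vel=(+0.000,+0.000) ωy=+0.00 pitch=+90.0°
  b3     pos=(+0.157,+0.045) vel=(+0.000,+0.000) ωy=+0.00 pitch=+90.0°

Key-timestep trajectory:
   step    t(s)  b1.x    b1.z    b1.vx   b1.vz   b2.x    b2.z    b2.vx   b2.vz   b3.x    b3.z    b3.vx   b3.vz 
     37  0.2022   +0.000  +0.021  +0.000  +0.000   +0.076  +0.051  +0.139  +0.008   +0.133  +0.049  +0.122  +0.020
     75  0.4098   +0.000  +0.021  +0.000  +0.000   +0.107  +0.050  -0.005  -0.001   +0.165  +0.048  +0.038  +0.012
    112  0.6120   +0.000  +0.021  +0.000  +0.000   +0.100  +0.047  +0.082  +0.034   +0.156  +0.045  +0.156  -0.085


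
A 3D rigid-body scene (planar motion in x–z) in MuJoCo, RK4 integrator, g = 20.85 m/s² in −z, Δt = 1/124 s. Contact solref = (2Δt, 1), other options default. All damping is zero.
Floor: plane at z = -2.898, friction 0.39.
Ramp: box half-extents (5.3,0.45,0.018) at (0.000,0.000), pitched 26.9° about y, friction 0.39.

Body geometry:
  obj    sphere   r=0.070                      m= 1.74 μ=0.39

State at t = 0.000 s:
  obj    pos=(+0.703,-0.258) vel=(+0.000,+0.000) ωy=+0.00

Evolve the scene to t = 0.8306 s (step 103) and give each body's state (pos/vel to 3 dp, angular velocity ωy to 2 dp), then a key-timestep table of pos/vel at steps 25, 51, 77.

State at t = 0.8306 s:
  obj    pos=(+2.776,-1.310) vel=(+4.991,-2.532) ωy=+79.94

Key-timestep trajectory:
   step    t(s)  obj.x    obj.z    obj.vx   obj.vz 
     25  0.2016   +0.825  -0.320  +1.212  -0.615
     51  0.4113   +1.211  -0.516  +2.472  -1.254
     77  0.6210   +1.862  -0.846  +3.731  -1.893


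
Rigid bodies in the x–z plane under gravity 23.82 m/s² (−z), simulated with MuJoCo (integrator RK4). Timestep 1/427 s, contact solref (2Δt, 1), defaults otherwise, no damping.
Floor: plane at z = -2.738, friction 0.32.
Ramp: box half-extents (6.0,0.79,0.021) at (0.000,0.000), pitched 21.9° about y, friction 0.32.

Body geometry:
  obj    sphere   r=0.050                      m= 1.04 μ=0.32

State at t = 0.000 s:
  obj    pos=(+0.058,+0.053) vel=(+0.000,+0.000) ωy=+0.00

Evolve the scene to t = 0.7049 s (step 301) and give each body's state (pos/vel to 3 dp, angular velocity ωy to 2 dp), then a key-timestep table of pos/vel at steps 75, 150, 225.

State at t = 0.7049 s:
  obj    pos=(+1.521,-0.535) vel=(+4.151,-1.669) ωy=+89.46

Key-timestep trajectory:
   step    t(s)  obj.x    obj.z    obj.vx   obj.vz 
     75  0.1756   +0.149  +0.017  +1.034  -0.416
    150  0.3513   +0.421  -0.093  +2.069  -0.832
    225  0.5269   +0.876  -0.275  +3.103  -1.247


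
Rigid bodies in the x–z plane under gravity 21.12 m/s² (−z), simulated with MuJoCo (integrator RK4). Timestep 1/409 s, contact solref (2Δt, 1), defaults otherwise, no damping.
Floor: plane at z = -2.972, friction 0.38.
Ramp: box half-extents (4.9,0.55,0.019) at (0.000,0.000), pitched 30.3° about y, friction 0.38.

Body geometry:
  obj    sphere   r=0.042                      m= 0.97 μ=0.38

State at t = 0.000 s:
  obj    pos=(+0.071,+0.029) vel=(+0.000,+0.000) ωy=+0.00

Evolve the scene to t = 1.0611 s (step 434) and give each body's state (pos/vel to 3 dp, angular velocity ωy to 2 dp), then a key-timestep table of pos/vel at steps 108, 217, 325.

State at t = 1.0611 s:
  obj    pos=(+3.771,-2.133) vel=(+6.973,-4.075) ωy=+192.28

Key-timestep trajectory:
   step    t(s)  obj.x    obj.z    obj.vx   obj.vz 
    108  0.2641   +0.300  -0.105  +1.735  -1.014
    217  0.5306   +0.996  -0.511  +3.487  -2.037
    325  0.7946   +2.146  -1.183  +5.222  -3.051


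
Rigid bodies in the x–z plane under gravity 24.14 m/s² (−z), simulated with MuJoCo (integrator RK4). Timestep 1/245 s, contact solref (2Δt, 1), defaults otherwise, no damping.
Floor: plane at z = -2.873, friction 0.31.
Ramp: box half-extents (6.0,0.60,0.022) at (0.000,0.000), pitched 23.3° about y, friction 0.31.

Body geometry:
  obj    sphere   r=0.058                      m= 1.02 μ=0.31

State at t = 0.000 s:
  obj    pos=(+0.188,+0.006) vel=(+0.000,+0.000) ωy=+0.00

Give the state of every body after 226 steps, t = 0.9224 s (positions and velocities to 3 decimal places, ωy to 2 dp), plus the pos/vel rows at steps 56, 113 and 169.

State at t = 0.9224 s:
  obj    pos=(+2.853,-1.142) vel=(+5.778,-2.489) ωy=+108.46

Key-timestep trajectory:
   step    t(s)  obj.x    obj.z    obj.vx   obj.vz 
     56  0.2286   +0.352  -0.064  +1.432  -0.617
    113  0.4612   +0.854  -0.281  +2.889  -1.244
    169  0.6898   +1.678  -0.636  +4.321  -1.861


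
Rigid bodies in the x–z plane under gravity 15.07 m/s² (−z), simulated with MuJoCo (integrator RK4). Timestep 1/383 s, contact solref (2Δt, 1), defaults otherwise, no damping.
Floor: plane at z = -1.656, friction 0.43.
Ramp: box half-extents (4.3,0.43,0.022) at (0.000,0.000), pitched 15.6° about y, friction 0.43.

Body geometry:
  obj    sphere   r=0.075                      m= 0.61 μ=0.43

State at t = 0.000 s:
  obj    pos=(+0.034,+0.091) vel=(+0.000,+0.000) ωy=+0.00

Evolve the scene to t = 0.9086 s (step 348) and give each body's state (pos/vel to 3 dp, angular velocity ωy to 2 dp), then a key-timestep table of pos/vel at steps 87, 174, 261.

State at t = 0.9086 s:
  obj    pos=(+1.185,-0.230) vel=(+2.533,-0.707) ωy=+35.07

Key-timestep trajectory:
   step    t(s)  obj.x    obj.z    obj.vx   obj.vz 
     87  0.2272   +0.106  +0.071  +0.633  -0.177
    174  0.4543   +0.322  +0.011  +1.267  -0.354
    261  0.6815   +0.681  -0.090  +1.900  -0.531


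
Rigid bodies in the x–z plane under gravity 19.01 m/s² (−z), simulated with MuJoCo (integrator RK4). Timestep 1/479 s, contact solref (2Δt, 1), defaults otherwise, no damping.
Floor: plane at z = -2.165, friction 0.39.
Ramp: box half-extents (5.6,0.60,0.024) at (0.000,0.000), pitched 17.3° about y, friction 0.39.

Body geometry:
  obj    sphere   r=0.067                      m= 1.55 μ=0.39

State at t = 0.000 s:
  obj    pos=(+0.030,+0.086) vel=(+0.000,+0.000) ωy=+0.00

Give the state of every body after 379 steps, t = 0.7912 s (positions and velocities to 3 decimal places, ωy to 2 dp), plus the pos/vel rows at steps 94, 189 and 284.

State at t = 0.7912 s:
  obj    pos=(+1.237,-0.290) vel=(+3.050,-0.950) ωy=+47.68

Key-timestep trajectory:
   step    t(s)  obj.x    obj.z    obj.vx   obj.vz 
     94  0.1962   +0.104  +0.063  +0.757  -0.236
    189  0.3946   +0.330  -0.008  +1.521  -0.474
    284  0.5929   +0.708  -0.125  +2.286  -0.712


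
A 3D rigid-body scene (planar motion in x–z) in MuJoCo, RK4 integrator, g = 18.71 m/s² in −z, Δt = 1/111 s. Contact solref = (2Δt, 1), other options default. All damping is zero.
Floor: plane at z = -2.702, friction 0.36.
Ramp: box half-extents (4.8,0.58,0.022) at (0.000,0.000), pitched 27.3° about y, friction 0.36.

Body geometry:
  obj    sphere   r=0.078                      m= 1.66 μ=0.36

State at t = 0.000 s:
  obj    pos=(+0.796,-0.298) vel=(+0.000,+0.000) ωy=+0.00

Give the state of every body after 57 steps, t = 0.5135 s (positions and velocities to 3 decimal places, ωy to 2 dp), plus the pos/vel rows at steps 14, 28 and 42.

State at t = 0.5135 s:
  obj    pos=(+1.514,-0.669) vel=(+2.797,-1.444) ωy=+40.33

Key-timestep trajectory:
   step    t(s)  obj.x    obj.z    obj.vx   obj.vz 
     14  0.1261   +0.839  -0.321  +0.688  -0.354
     28  0.2523   +0.969  -0.388  +1.374  -0.709
     42  0.3784   +1.186  -0.500  +2.061  -1.064


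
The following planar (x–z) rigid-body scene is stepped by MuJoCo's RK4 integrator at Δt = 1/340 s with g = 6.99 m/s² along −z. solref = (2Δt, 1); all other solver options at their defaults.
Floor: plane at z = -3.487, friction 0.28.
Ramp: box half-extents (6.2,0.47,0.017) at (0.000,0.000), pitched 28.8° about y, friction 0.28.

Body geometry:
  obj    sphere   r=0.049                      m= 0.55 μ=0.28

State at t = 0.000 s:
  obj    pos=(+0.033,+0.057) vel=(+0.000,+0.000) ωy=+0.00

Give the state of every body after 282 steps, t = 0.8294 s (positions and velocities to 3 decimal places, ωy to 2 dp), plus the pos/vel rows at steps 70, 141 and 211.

State at t = 0.8294 s:
  obj    pos=(+0.758,-0.341) vel=(+1.748,-0.961) ωy=+40.71

Key-timestep trajectory:
   step    t(s)  obj.x    obj.z    obj.vx   obj.vz 
     70  0.2059   +0.078  +0.033  +0.434  -0.239
    141  0.4147   +0.214  -0.043  +0.874  -0.481
    211  0.6206   +0.439  -0.166  +1.308  -0.719


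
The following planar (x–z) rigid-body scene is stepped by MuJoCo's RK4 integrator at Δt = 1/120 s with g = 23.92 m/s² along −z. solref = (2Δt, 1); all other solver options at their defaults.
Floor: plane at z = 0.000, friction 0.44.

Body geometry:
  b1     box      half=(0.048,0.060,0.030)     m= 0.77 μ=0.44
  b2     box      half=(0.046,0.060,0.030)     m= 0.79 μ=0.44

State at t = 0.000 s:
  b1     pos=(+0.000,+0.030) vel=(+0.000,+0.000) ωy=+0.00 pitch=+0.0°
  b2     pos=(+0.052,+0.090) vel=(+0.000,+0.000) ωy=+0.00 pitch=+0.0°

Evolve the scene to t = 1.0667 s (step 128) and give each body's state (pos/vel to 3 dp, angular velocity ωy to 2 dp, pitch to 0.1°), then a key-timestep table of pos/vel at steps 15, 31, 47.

State at t = 1.0667 s:
  b1     pos=(+0.000,+0.030) vel=(+0.000,+0.000) ωy=+0.00 pitch=+0.0°
  b2     pos=(+0.095,+0.046) vel=(+0.000,+0.000) ωy=+0.00 pitch=+90.0°

Key-timestep trajectory:
   step    t(s)  b1.x    b1.z    b1.vx   b1.vz   b2.x    b2.z    b2.vx   b2.vz 
     15  0.1250   +0.000  +0.030  -0.001  +0.001   +0.069  +0.082  +0.335  -0.253
     31  0.2583   +0.000  +0.030  +0.000  +0.000   +0.111  +0.052  +0.020  +0.030
     47  0.3917   +0.000  +0.030  +0.000  +0.000   +0.092  +0.047  +0.146  -0.048


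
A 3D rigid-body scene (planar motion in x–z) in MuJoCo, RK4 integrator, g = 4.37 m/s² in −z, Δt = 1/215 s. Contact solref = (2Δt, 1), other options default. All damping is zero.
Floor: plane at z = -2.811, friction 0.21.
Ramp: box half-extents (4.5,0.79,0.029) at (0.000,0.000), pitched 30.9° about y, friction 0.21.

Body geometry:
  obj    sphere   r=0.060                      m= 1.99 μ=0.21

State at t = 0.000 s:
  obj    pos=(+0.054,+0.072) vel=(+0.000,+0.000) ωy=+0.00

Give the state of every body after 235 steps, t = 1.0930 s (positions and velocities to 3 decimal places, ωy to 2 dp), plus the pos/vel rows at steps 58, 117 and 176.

State at t = 1.0930 s:
  obj    pos=(+0.876,-0.420) vel=(+1.504,-0.900) ωy=+29.19

Key-timestep trajectory:
   step    t(s)  obj.x    obj.z    obj.vx   obj.vz 
     58  0.2698   +0.104  +0.042  +0.371  -0.222
    117  0.5442   +0.258  -0.050  +0.749  -0.448
    176  0.8186   +0.515  -0.204  +1.126  -0.674


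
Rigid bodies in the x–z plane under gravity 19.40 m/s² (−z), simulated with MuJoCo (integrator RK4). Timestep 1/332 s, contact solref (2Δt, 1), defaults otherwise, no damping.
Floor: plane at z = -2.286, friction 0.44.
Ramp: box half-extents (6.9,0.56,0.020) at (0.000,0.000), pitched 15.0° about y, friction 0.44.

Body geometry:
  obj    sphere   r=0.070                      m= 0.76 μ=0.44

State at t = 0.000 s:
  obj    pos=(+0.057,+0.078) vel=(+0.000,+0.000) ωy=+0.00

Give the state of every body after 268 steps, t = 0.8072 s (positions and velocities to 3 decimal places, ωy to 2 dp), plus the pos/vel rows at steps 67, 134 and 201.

State at t = 0.8072 s:
  obj    pos=(+1.186,-0.225) vel=(+2.797,-0.749) ωy=+41.35

Key-timestep trajectory:
   step    t(s)  obj.x    obj.z    obj.vx   obj.vz 
     67  0.2018   +0.128  +0.059  +0.699  -0.187
    134  0.4036   +0.339  +0.002  +1.398  -0.375
    201  0.6054   +0.692  -0.092  +2.097  -0.562


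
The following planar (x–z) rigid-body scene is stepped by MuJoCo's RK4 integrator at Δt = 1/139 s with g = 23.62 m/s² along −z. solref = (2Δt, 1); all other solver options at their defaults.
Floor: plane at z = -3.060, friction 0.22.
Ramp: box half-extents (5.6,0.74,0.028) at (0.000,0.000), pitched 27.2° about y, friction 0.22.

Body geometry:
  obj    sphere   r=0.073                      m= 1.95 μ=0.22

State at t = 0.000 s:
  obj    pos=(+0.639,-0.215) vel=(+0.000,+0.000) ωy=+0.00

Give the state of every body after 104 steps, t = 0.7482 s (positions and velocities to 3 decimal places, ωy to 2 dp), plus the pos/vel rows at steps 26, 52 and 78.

State at t = 0.7482 s:
  obj    pos=(+2.560,-1.202) vel=(+5.133,-2.638) ωy=+79.01

Key-timestep trajectory:
   step    t(s)  obj.x    obj.z    obj.vx   obj.vz 
     26  0.1871   +0.759  -0.277  +1.284  -0.660
     52  0.3741   +1.119  -0.462  +2.567  -1.319
     78  0.5612   +1.719  -0.770  +3.850  -1.979


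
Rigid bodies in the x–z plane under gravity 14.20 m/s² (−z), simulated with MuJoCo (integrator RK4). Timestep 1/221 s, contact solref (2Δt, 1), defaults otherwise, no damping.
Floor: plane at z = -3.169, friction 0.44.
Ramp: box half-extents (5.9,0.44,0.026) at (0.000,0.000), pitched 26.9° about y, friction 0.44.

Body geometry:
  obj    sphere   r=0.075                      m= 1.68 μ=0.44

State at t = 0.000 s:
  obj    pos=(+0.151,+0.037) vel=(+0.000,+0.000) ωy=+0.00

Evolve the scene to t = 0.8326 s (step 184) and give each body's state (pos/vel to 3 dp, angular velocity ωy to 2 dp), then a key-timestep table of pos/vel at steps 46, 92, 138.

State at t = 0.8326 s:
  obj    pos=(+1.569,-0.683) vel=(+3.407,-1.729) ωy=+50.93

Key-timestep trajectory:
   step    t(s)  obj.x    obj.z    obj.vx   obj.vz 
     46  0.2081   +0.240  -0.008  +0.852  -0.432
     92  0.4163   +0.506  -0.143  +1.704  -0.864
    138  0.6244   +0.949  -0.368  +2.556  -1.296


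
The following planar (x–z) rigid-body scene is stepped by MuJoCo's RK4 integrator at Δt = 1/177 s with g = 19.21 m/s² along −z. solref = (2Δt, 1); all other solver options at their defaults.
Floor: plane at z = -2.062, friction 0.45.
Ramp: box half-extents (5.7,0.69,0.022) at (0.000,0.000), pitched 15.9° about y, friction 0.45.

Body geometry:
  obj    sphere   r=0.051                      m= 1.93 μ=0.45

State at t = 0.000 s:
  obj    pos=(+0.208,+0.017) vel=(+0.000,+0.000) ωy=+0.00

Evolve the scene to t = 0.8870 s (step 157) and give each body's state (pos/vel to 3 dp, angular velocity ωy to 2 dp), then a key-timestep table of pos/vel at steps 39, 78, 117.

State at t = 0.8870 s:
  obj    pos=(+1.630,-0.388) vel=(+3.206,-0.913) ωy=+65.37

Key-timestep trajectory:
   step    t(s)  obj.x    obj.z    obj.vx   obj.vz 
     39  0.2203   +0.296  -0.008  +0.797  -0.227
     78  0.4407   +0.559  -0.083  +1.593  -0.454
    117  0.6610   +0.998  -0.208  +2.389  -0.681


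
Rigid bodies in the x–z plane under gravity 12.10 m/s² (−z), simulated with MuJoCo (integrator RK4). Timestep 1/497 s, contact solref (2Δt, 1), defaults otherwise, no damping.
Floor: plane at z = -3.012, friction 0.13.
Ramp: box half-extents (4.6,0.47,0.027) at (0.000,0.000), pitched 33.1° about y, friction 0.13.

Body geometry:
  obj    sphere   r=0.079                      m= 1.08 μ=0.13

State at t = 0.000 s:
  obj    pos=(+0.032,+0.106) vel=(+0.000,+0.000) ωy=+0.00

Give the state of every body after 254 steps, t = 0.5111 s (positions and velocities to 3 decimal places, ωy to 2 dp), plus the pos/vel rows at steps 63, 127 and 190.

State at t = 0.5111 s:
  obj    pos=(+0.611,-0.271) vel=(+2.274,-1.458) ωy=+21.39

Key-timestep trajectory:
   step    t(s)  obj.x    obj.z    obj.vx   obj.vz 
     63  0.1268   +0.067  +0.083  +0.564  -0.362
    127  0.2555   +0.177  +0.011  +1.135  -0.732
    190  0.3823   +0.356  -0.105  +1.708  -1.075


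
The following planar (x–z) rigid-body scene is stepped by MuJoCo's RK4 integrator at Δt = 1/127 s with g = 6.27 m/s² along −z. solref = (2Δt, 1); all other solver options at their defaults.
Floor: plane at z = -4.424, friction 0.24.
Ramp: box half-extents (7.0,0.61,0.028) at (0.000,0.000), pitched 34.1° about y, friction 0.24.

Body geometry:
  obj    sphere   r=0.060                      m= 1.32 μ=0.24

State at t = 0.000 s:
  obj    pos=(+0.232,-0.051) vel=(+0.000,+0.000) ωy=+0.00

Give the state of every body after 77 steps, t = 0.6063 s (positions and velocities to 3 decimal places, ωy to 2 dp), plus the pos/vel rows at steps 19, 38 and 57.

State at t = 0.6063 s:
  obj    pos=(+0.614,-0.310) vel=(+1.261,-0.854) ωy=+25.35

Key-timestep trajectory:
   step    t(s)  obj.x    obj.z    obj.vx   obj.vz 
     19  0.1496   +0.255  -0.067  +0.311  -0.211
     38  0.2992   +0.325  -0.114  +0.622  -0.421
     57  0.4488   +0.442  -0.193  +0.933  -0.632


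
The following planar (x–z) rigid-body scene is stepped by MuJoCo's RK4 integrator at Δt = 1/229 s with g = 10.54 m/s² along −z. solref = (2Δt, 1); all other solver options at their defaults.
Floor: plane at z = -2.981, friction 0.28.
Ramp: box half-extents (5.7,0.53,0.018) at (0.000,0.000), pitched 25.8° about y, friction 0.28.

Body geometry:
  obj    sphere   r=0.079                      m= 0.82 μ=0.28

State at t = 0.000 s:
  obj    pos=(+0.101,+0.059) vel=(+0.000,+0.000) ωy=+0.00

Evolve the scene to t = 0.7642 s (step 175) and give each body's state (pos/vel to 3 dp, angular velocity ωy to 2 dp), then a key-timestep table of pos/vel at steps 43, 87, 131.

State at t = 0.7642 s:
  obj    pos=(+0.962,-0.358) vel=(+2.255,-1.090) ωy=+31.69

Key-timestep trajectory:
   step    t(s)  obj.x    obj.z    obj.vx   obj.vz 
     43  0.1878   +0.153  +0.034  +0.554  -0.268
     87  0.3799   +0.314  -0.044  +1.121  -0.542
    131  0.5721   +0.584  -0.174  +1.688  -0.816


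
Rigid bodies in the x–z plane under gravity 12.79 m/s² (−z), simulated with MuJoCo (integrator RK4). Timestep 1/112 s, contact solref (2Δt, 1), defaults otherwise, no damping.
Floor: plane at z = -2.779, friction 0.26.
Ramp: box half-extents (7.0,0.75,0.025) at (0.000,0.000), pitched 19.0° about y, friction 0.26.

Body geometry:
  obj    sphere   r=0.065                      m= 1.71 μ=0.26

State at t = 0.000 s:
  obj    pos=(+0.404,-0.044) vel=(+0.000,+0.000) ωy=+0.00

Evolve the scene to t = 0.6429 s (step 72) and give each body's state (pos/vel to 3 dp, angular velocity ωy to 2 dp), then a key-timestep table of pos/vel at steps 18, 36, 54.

State at t = 0.6429 s:
  obj    pos=(+0.985,-0.244) vel=(+1.808,-0.623) ωy=+29.40

Key-timestep trajectory:
   step    t(s)  obj.x    obj.z    obj.vx   obj.vz 
     18  0.1607   +0.440  -0.056  +0.452  -0.156
     36  0.3214   +0.549  -0.094  +0.904  -0.311
     54  0.4821   +0.731  -0.157  +1.356  -0.467


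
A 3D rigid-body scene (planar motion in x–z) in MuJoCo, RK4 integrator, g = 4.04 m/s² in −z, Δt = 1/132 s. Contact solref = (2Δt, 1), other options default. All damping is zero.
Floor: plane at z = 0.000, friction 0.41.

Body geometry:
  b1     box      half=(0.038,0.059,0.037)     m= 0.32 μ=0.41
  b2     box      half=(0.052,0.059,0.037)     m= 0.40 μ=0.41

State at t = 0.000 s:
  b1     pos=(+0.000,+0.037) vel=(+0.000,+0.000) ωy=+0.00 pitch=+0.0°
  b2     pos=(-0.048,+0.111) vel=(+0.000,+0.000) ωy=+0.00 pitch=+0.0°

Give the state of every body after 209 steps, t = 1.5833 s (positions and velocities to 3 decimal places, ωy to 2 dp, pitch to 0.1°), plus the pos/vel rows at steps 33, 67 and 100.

State at t = 1.5833 s:
  b1     pos=(+0.000,+0.037) vel=(+0.000,+0.000) ωy=+0.00 pitch=+0.0°
  b2     pos=(-0.099,+0.052) vel=(+0.000,+0.000) ωy=+0.00 pitch=-90.0°

Key-timestep trajectory:
   step    t(s)  b1.x    b1.z    b1.vx   b1.vz   b2.x    b2.z    b2.vx   b2.vz 
     33  0.2500   +0.000  +0.037  +0.000  +0.000   -0.067  +0.099  -0.151  -0.169
     67  0.5076   +0.000  +0.037  +0.000  +0.000   -0.118  +0.059  -0.107  +0.033
    100  0.7576   +0.000  +0.037  +0.000  +0.000   -0.115  +0.058  +0.129  -0.062


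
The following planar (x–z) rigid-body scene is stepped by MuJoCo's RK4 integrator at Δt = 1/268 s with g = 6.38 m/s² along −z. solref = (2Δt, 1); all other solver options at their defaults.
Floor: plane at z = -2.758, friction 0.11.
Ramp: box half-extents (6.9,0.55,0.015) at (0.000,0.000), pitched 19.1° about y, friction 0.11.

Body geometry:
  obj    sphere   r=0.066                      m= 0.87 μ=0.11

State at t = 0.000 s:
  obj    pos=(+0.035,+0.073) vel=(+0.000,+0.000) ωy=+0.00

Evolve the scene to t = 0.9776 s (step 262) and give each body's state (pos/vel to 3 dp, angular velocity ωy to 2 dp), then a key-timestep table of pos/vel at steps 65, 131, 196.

State at t = 0.9776 s:
  obj    pos=(+0.709,-0.160) vel=(+1.378,-0.477) ωy=+22.08

Key-timestep trajectory:
   step    t(s)  obj.x    obj.z    obj.vx   obj.vz 
     65  0.2425   +0.077  +0.059  +0.342  -0.118
    131  0.4888   +0.204  +0.015  +0.689  -0.239
    196  0.7313   +0.412  -0.057  +1.031  -0.357


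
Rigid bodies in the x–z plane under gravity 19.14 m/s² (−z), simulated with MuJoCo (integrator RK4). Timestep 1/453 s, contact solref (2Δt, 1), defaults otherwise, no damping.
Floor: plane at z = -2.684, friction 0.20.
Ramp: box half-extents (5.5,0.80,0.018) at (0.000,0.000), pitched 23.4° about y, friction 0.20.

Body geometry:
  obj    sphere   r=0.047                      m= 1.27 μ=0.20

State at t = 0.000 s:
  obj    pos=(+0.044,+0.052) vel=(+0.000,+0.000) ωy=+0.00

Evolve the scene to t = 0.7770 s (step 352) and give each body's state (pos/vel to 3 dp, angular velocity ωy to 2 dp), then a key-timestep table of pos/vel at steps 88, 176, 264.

State at t = 0.7770 s:
  obj    pos=(+1.548,-0.599) vel=(+3.872,-1.676) ωy=+89.75

Key-timestep trajectory:
   step    t(s)  obj.x    obj.z    obj.vx   obj.vz 
     88  0.1943   +0.138  +0.011  +0.968  -0.419
    176  0.3885   +0.420  -0.111  +1.936  -0.838
    264  0.5828   +0.890  -0.314  +2.904  -1.257


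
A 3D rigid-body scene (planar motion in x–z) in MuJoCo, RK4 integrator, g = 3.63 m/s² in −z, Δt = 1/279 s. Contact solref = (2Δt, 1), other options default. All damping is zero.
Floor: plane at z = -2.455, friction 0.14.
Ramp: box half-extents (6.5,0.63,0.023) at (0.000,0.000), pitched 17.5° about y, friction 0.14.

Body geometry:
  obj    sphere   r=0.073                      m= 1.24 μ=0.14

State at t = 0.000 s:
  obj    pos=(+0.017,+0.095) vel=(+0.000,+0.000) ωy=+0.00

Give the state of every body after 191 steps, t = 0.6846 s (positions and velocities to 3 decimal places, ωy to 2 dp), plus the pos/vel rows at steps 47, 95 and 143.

State at t = 0.6846 s:
  obj    pos=(+0.191,+0.040) vel=(+0.509,-0.161) ωy=+7.31

Key-timestep trajectory:
   step    t(s)  obj.x    obj.z    obj.vx   obj.vz 
     47  0.1685   +0.028  +0.092  +0.125  -0.040
     95  0.3405   +0.060  +0.082  +0.253  -0.080
    143  0.5125   +0.115  +0.064  +0.381  -0.120


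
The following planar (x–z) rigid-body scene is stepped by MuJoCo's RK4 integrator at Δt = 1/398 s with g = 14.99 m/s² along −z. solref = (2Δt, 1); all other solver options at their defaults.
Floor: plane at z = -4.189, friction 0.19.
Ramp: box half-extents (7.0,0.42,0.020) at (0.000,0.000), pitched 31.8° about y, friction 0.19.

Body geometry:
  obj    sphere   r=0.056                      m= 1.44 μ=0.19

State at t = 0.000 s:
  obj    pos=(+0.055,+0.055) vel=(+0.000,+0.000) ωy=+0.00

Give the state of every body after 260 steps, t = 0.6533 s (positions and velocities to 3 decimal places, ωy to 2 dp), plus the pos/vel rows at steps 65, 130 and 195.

State at t = 0.6533 s:
  obj    pos=(+1.079,-0.579) vel=(+3.133,-1.942) ωy=+65.80

Key-timestep trajectory:
   step    t(s)  obj.x    obj.z    obj.vx   obj.vz 
     65  0.1633   +0.119  +0.016  +0.783  -0.486
    130  0.3266   +0.311  -0.103  +1.567  -0.971
    195  0.4899   +0.631  -0.302  +2.350  -1.457


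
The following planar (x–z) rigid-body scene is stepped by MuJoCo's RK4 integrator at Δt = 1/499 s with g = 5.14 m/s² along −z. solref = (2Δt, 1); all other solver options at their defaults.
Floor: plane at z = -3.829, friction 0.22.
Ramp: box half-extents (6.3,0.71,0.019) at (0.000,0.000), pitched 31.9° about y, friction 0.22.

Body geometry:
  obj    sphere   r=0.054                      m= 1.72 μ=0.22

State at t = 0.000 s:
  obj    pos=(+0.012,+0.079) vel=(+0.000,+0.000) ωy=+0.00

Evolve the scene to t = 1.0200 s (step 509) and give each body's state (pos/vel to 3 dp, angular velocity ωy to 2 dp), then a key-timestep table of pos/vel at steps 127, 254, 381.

State at t = 1.0200 s:
  obj    pos=(+0.869,-0.455) vel=(+1.680,-1.046) ωy=+36.64

Key-timestep trajectory:
   step    t(s)  obj.x    obj.z    obj.vx   obj.vz 
    127  0.2545   +0.065  +0.045  +0.419  -0.261
    254  0.5090   +0.225  -0.054  +0.838  -0.522
    381  0.7635   +0.492  -0.220  +1.258  -0.783


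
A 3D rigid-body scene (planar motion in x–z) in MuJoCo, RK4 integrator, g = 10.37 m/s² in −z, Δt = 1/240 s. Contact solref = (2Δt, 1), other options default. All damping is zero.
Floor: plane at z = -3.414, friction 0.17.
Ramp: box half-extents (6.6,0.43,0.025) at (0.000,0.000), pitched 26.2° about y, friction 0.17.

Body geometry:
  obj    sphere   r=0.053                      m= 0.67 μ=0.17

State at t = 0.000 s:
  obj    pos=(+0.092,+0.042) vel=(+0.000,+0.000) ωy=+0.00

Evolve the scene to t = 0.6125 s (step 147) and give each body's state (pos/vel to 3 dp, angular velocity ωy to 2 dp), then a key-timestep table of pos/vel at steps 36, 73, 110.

State at t = 0.6125 s:
  obj    pos=(+0.642,-0.229) vel=(+1.797,-0.884) ωy=+37.78

Key-timestep trajectory:
   step    t(s)  obj.x    obj.z    obj.vx   obj.vz 
     36  0.1500   +0.125  +0.025  +0.440  -0.217
     73  0.3042   +0.228  -0.025  +0.893  -0.439
    110  0.4583   +0.400  -0.110  +1.345  -0.662


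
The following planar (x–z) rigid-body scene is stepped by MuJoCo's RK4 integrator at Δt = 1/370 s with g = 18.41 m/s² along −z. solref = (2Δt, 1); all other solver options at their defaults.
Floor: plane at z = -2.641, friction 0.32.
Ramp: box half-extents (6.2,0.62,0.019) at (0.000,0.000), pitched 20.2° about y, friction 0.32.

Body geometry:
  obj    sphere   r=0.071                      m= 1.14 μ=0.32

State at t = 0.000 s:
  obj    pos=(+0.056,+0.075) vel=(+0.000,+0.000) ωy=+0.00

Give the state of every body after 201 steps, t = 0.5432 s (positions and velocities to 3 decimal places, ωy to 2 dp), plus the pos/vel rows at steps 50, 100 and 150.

State at t = 0.5432 s:
  obj    pos=(+0.685,-0.156) vel=(+2.315,-0.852) ωy=+34.74

Key-timestep trajectory:
   step    t(s)  obj.x    obj.z    obj.vx   obj.vz 
     50  0.1351   +0.095  +0.061  +0.576  -0.212
    100  0.2703   +0.212  +0.018  +1.152  -0.424
    150  0.4054   +0.406  -0.054  +1.728  -0.636


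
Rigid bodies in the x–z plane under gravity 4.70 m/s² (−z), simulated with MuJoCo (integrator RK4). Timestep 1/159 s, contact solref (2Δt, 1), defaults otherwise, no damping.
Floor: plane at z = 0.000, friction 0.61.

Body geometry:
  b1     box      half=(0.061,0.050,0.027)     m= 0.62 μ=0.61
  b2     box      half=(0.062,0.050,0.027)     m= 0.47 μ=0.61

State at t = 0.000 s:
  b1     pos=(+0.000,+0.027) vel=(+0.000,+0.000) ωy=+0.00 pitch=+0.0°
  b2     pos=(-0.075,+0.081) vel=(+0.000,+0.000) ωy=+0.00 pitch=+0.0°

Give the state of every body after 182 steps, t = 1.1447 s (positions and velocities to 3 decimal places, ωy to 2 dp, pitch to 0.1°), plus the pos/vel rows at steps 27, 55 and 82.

State at t = 1.1447 s:
  b1     pos=(+0.000,+0.027) vel=(+0.000,+0.000) ωy=+0.00 pitch=+0.0°
  b2     pos=(-0.090,+0.063) vel=(+0.000,+0.000) ωy=+0.00 pitch=-45.1°

Key-timestep trajectory:
   step    t(s)  b1.x    b1.z    b1.vx   b1.vz   b2.x    b2.z    b2.vx   b2.vz 
     27  0.1698   +0.000  +0.027  +0.000  +0.000   -0.085  +0.073  -0.110  -0.134
     55  0.3459   +0.000  +0.027  +0.000  +0.000   -0.099  +0.066  -0.013  +0.003
     82  0.5157   +0.000  +0.027  +0.010  -0.003   -0.089  +0.063  +0.031  +0.009


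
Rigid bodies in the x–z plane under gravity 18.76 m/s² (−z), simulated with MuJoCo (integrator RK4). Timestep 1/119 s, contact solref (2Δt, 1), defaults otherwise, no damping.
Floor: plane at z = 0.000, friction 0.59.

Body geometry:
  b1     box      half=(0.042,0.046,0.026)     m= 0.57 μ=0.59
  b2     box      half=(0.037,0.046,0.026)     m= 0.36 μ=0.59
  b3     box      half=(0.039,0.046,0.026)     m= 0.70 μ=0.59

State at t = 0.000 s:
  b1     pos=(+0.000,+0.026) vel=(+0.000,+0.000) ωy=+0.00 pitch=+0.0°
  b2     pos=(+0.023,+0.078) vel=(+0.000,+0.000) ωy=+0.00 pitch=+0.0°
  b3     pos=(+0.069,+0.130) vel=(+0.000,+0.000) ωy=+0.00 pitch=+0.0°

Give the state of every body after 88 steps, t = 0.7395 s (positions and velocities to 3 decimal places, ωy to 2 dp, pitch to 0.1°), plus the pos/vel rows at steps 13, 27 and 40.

State at t = 0.7395 s:
  b1     pos=(+0.000,+0.026) vel=(+0.000,+0.000) ωy=+0.00 pitch=+0.0°
  b2     pos=(+0.022,+0.078) vel=(+0.000,+0.000) ωy=+0.00 pitch=+0.1°
  b3     pos=(+0.090,+0.039) vel=(+0.000,+0.000) ωy=+0.00 pitch=+90.0°

Key-timestep trajectory:
   step    t(s)  b1.x    b1.z    b1.vx   b1.vz   b2.x    b2.z    b2.vx   b2.vz   b3.x    b3.z    b3.vx   b3.vz 
     13  0.1092   +0.000  +0.026  +0.000  +0.001   +0.023  +0.078  -0.003  +0.004   +0.087  +0.112  +0.290  -0.606
     27  0.2269   +0.000  +0.026  +0.000  +0.000   +0.022  +0.078  +0.000  +0.000   +0.100  +0.042  -0.184  +0.049
     40  0.3361   +0.000  +0.026  +0.000  +0.000   +0.022  +0.078  +0.003  +0.004   +0.091  +0.038  +0.028  +0.010


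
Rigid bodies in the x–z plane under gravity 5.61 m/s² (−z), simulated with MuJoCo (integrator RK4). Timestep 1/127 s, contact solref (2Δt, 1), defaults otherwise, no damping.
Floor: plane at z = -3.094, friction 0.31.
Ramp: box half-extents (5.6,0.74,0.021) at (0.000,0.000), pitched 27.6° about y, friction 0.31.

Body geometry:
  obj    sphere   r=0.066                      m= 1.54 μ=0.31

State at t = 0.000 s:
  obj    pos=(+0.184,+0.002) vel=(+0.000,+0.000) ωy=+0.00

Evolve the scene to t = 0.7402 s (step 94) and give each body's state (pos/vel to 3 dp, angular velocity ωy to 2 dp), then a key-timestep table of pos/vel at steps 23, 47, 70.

State at t = 0.7402 s:
  obj    pos=(+0.635,-0.234) vel=(+1.218,-0.637) ωy=+20.81

Key-timestep trajectory:
   step    t(s)  obj.x    obj.z    obj.vx   obj.vz 
     23  0.1811   +0.211  -0.012  +0.298  -0.156
     47  0.3701   +0.297  -0.057  +0.609  -0.318
     70  0.5512   +0.434  -0.129  +0.907  -0.474
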